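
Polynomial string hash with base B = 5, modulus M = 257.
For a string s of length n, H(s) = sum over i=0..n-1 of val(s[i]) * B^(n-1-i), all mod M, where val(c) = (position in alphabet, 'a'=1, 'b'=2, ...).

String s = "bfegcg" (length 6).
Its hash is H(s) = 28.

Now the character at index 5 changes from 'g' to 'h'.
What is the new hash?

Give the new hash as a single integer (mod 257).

Answer: 29

Derivation:
val('g') = 7, val('h') = 8
Position k = 5, exponent = n-1-k = 0
B^0 mod M = 5^0 mod 257 = 1
Delta = (8 - 7) * 1 mod 257 = 1
New hash = (28 + 1) mod 257 = 29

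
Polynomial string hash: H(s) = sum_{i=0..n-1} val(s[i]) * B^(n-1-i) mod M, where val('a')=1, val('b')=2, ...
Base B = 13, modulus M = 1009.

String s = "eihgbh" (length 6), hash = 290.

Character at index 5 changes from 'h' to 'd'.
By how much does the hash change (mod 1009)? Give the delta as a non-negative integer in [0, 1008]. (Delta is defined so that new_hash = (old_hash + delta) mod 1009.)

Delta formula: (val(new) - val(old)) * B^(n-1-k) mod M
  val('d') - val('h') = 4 - 8 = -4
  B^(n-1-k) = 13^0 mod 1009 = 1
  Delta = -4 * 1 mod 1009 = 1005

Answer: 1005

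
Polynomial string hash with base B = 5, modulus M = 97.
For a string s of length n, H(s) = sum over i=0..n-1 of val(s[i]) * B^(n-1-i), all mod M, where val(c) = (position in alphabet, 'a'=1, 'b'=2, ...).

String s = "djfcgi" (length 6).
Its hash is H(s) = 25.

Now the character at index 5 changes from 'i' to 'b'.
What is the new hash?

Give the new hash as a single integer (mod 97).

Answer: 18

Derivation:
val('i') = 9, val('b') = 2
Position k = 5, exponent = n-1-k = 0
B^0 mod M = 5^0 mod 97 = 1
Delta = (2 - 9) * 1 mod 97 = 90
New hash = (25 + 90) mod 97 = 18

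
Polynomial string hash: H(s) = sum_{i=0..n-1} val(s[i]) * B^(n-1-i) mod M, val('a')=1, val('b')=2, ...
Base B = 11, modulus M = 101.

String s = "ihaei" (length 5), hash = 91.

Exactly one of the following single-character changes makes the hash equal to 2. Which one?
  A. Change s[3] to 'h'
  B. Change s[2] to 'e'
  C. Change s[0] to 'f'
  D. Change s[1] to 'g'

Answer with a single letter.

Option A: s[3]='e'->'h', delta=(8-5)*11^1 mod 101 = 33, hash=91+33 mod 101 = 23
Option B: s[2]='a'->'e', delta=(5-1)*11^2 mod 101 = 80, hash=91+80 mod 101 = 70
Option C: s[0]='i'->'f', delta=(6-9)*11^4 mod 101 = 12, hash=91+12 mod 101 = 2 <-- target
Option D: s[1]='h'->'g', delta=(7-8)*11^3 mod 101 = 83, hash=91+83 mod 101 = 73

Answer: C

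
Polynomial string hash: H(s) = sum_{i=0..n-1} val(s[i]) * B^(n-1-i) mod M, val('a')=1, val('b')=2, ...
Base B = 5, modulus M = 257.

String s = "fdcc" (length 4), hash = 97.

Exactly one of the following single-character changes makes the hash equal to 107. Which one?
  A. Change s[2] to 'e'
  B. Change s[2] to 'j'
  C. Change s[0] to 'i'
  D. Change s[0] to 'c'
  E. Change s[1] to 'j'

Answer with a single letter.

Answer: A

Derivation:
Option A: s[2]='c'->'e', delta=(5-3)*5^1 mod 257 = 10, hash=97+10 mod 257 = 107 <-- target
Option B: s[2]='c'->'j', delta=(10-3)*5^1 mod 257 = 35, hash=97+35 mod 257 = 132
Option C: s[0]='f'->'i', delta=(9-6)*5^3 mod 257 = 118, hash=97+118 mod 257 = 215
Option D: s[0]='f'->'c', delta=(3-6)*5^3 mod 257 = 139, hash=97+139 mod 257 = 236
Option E: s[1]='d'->'j', delta=(10-4)*5^2 mod 257 = 150, hash=97+150 mod 257 = 247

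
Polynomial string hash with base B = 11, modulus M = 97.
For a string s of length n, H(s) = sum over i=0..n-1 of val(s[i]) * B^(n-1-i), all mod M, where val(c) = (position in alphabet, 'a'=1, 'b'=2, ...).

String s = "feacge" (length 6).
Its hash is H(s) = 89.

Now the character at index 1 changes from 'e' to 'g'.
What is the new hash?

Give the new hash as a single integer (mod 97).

Answer: 77

Derivation:
val('e') = 5, val('g') = 7
Position k = 1, exponent = n-1-k = 4
B^4 mod M = 11^4 mod 97 = 91
Delta = (7 - 5) * 91 mod 97 = 85
New hash = (89 + 85) mod 97 = 77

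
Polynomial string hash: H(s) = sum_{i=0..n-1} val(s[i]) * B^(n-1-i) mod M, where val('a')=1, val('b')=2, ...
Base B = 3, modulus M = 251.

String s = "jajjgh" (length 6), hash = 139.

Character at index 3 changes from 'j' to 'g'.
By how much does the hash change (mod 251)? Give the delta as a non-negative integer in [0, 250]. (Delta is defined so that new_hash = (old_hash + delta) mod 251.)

Delta formula: (val(new) - val(old)) * B^(n-1-k) mod M
  val('g') - val('j') = 7 - 10 = -3
  B^(n-1-k) = 3^2 mod 251 = 9
  Delta = -3 * 9 mod 251 = 224

Answer: 224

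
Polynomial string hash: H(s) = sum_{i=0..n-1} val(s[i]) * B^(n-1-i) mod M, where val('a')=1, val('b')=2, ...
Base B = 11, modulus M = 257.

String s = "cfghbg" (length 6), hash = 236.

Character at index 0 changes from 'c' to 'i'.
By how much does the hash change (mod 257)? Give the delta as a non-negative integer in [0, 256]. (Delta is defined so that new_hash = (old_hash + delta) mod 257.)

Delta formula: (val(new) - val(old)) * B^(n-1-k) mod M
  val('i') - val('c') = 9 - 3 = 6
  B^(n-1-k) = 11^5 mod 257 = 169
  Delta = 6 * 169 mod 257 = 243

Answer: 243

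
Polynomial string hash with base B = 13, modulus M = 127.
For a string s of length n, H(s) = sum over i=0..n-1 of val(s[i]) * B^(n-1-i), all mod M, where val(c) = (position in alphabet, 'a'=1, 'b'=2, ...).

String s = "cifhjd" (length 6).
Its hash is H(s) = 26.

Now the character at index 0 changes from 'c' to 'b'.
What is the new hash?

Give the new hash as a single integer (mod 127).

val('c') = 3, val('b') = 2
Position k = 0, exponent = n-1-k = 5
B^5 mod M = 13^5 mod 127 = 72
Delta = (2 - 3) * 72 mod 127 = 55
New hash = (26 + 55) mod 127 = 81

Answer: 81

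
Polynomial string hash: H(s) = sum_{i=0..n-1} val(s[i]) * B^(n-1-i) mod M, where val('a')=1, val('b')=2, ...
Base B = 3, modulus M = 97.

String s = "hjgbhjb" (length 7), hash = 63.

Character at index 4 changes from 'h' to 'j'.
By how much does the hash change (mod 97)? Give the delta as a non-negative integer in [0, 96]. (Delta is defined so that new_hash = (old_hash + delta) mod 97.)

Delta formula: (val(new) - val(old)) * B^(n-1-k) mod M
  val('j') - val('h') = 10 - 8 = 2
  B^(n-1-k) = 3^2 mod 97 = 9
  Delta = 2 * 9 mod 97 = 18

Answer: 18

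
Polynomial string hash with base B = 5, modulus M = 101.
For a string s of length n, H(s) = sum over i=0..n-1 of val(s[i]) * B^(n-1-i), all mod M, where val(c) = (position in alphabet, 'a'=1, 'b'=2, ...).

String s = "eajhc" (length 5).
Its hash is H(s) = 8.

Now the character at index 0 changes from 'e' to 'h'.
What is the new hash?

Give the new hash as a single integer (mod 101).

val('e') = 5, val('h') = 8
Position k = 0, exponent = n-1-k = 4
B^4 mod M = 5^4 mod 101 = 19
Delta = (8 - 5) * 19 mod 101 = 57
New hash = (8 + 57) mod 101 = 65

Answer: 65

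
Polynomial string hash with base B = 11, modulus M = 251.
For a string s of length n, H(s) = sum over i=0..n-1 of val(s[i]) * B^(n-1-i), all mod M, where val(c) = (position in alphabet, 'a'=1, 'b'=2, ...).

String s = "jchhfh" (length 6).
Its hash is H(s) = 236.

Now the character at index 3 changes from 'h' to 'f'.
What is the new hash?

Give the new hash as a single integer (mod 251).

Answer: 245

Derivation:
val('h') = 8, val('f') = 6
Position k = 3, exponent = n-1-k = 2
B^2 mod M = 11^2 mod 251 = 121
Delta = (6 - 8) * 121 mod 251 = 9
New hash = (236 + 9) mod 251 = 245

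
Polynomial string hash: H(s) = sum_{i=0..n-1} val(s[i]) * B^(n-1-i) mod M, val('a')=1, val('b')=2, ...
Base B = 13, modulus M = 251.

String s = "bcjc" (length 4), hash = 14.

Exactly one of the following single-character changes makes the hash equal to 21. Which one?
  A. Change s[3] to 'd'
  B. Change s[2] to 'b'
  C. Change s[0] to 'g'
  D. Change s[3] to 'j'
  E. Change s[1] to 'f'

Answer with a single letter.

Answer: D

Derivation:
Option A: s[3]='c'->'d', delta=(4-3)*13^0 mod 251 = 1, hash=14+1 mod 251 = 15
Option B: s[2]='j'->'b', delta=(2-10)*13^1 mod 251 = 147, hash=14+147 mod 251 = 161
Option C: s[0]='b'->'g', delta=(7-2)*13^3 mod 251 = 192, hash=14+192 mod 251 = 206
Option D: s[3]='c'->'j', delta=(10-3)*13^0 mod 251 = 7, hash=14+7 mod 251 = 21 <-- target
Option E: s[1]='c'->'f', delta=(6-3)*13^2 mod 251 = 5, hash=14+5 mod 251 = 19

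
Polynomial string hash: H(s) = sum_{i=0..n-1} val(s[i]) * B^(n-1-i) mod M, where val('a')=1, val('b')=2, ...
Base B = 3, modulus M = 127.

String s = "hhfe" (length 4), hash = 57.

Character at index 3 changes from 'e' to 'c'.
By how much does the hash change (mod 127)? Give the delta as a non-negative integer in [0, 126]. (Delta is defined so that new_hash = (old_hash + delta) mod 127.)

Answer: 125

Derivation:
Delta formula: (val(new) - val(old)) * B^(n-1-k) mod M
  val('c') - val('e') = 3 - 5 = -2
  B^(n-1-k) = 3^0 mod 127 = 1
  Delta = -2 * 1 mod 127 = 125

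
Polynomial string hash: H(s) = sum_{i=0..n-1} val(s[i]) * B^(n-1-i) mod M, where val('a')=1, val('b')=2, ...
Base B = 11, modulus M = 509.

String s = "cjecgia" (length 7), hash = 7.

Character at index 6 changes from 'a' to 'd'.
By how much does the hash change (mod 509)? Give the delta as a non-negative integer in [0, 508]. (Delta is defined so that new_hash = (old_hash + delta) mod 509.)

Answer: 3

Derivation:
Delta formula: (val(new) - val(old)) * B^(n-1-k) mod M
  val('d') - val('a') = 4 - 1 = 3
  B^(n-1-k) = 11^0 mod 509 = 1
  Delta = 3 * 1 mod 509 = 3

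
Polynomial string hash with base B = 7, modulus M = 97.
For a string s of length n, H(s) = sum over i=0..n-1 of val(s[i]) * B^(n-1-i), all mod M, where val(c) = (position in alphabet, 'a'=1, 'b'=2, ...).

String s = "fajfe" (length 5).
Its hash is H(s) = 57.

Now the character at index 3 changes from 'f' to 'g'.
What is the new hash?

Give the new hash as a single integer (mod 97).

Answer: 64

Derivation:
val('f') = 6, val('g') = 7
Position k = 3, exponent = n-1-k = 1
B^1 mod M = 7^1 mod 97 = 7
Delta = (7 - 6) * 7 mod 97 = 7
New hash = (57 + 7) mod 97 = 64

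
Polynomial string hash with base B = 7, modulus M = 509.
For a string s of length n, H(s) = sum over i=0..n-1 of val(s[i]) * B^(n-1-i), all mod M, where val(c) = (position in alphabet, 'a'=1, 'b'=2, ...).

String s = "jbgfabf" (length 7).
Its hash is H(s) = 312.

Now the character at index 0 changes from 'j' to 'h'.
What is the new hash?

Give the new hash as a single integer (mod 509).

val('j') = 10, val('h') = 8
Position k = 0, exponent = n-1-k = 6
B^6 mod M = 7^6 mod 509 = 70
Delta = (8 - 10) * 70 mod 509 = 369
New hash = (312 + 369) mod 509 = 172

Answer: 172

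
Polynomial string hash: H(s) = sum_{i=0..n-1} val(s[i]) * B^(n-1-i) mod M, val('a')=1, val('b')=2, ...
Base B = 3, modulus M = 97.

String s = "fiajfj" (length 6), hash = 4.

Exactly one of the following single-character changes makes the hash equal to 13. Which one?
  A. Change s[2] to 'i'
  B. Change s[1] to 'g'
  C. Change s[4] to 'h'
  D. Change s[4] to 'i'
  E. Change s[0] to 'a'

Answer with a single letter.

Option A: s[2]='a'->'i', delta=(9-1)*3^3 mod 97 = 22, hash=4+22 mod 97 = 26
Option B: s[1]='i'->'g', delta=(7-9)*3^4 mod 97 = 32, hash=4+32 mod 97 = 36
Option C: s[4]='f'->'h', delta=(8-6)*3^1 mod 97 = 6, hash=4+6 mod 97 = 10
Option D: s[4]='f'->'i', delta=(9-6)*3^1 mod 97 = 9, hash=4+9 mod 97 = 13 <-- target
Option E: s[0]='f'->'a', delta=(1-6)*3^5 mod 97 = 46, hash=4+46 mod 97 = 50

Answer: D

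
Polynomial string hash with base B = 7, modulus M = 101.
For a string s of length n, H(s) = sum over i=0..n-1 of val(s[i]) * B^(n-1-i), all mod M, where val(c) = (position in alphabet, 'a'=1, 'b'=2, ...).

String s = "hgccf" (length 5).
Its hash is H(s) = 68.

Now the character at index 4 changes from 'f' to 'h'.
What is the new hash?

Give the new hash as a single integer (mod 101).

Answer: 70

Derivation:
val('f') = 6, val('h') = 8
Position k = 4, exponent = n-1-k = 0
B^0 mod M = 7^0 mod 101 = 1
Delta = (8 - 6) * 1 mod 101 = 2
New hash = (68 + 2) mod 101 = 70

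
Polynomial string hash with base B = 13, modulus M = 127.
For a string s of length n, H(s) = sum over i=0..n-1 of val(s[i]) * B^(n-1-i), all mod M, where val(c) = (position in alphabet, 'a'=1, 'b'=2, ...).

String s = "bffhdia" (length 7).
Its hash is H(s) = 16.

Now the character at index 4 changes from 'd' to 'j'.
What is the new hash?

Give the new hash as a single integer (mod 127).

val('d') = 4, val('j') = 10
Position k = 4, exponent = n-1-k = 2
B^2 mod M = 13^2 mod 127 = 42
Delta = (10 - 4) * 42 mod 127 = 125
New hash = (16 + 125) mod 127 = 14

Answer: 14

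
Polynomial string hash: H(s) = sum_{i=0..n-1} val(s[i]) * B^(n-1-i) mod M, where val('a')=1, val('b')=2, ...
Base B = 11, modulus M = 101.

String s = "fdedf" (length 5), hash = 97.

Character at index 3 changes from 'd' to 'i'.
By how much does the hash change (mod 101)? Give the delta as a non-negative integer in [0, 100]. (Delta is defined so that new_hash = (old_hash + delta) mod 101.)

Answer: 55

Derivation:
Delta formula: (val(new) - val(old)) * B^(n-1-k) mod M
  val('i') - val('d') = 9 - 4 = 5
  B^(n-1-k) = 11^1 mod 101 = 11
  Delta = 5 * 11 mod 101 = 55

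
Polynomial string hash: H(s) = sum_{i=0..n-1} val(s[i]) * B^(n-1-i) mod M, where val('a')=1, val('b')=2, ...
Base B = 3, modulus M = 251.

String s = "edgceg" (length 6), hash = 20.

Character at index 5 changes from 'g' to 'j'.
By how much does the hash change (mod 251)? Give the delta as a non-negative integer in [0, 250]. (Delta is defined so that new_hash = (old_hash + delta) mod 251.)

Answer: 3

Derivation:
Delta formula: (val(new) - val(old)) * B^(n-1-k) mod M
  val('j') - val('g') = 10 - 7 = 3
  B^(n-1-k) = 3^0 mod 251 = 1
  Delta = 3 * 1 mod 251 = 3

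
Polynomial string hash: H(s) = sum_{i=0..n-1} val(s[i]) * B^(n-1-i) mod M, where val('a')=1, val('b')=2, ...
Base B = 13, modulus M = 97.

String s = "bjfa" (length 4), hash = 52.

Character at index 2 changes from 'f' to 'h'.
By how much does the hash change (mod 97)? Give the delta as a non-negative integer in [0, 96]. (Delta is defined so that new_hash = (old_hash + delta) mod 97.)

Answer: 26

Derivation:
Delta formula: (val(new) - val(old)) * B^(n-1-k) mod M
  val('h') - val('f') = 8 - 6 = 2
  B^(n-1-k) = 13^1 mod 97 = 13
  Delta = 2 * 13 mod 97 = 26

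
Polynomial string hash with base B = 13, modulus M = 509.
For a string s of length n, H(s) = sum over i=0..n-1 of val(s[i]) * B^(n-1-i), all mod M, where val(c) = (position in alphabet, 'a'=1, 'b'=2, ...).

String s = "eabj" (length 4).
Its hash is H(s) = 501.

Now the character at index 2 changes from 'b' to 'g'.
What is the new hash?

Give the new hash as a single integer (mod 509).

Answer: 57

Derivation:
val('b') = 2, val('g') = 7
Position k = 2, exponent = n-1-k = 1
B^1 mod M = 13^1 mod 509 = 13
Delta = (7 - 2) * 13 mod 509 = 65
New hash = (501 + 65) mod 509 = 57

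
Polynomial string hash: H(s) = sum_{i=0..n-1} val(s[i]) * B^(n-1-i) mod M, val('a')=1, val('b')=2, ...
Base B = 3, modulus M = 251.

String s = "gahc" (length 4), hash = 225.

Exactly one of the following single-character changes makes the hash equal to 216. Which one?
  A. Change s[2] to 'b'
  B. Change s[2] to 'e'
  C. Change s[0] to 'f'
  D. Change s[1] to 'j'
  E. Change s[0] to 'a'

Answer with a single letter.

Option A: s[2]='h'->'b', delta=(2-8)*3^1 mod 251 = 233, hash=225+233 mod 251 = 207
Option B: s[2]='h'->'e', delta=(5-8)*3^1 mod 251 = 242, hash=225+242 mod 251 = 216 <-- target
Option C: s[0]='g'->'f', delta=(6-7)*3^3 mod 251 = 224, hash=225+224 mod 251 = 198
Option D: s[1]='a'->'j', delta=(10-1)*3^2 mod 251 = 81, hash=225+81 mod 251 = 55
Option E: s[0]='g'->'a', delta=(1-7)*3^3 mod 251 = 89, hash=225+89 mod 251 = 63

Answer: B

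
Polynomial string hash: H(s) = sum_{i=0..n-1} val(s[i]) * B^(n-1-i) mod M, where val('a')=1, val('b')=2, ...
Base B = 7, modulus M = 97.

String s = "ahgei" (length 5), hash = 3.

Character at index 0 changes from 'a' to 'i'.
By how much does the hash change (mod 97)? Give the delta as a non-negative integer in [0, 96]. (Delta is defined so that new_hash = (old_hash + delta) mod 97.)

Delta formula: (val(new) - val(old)) * B^(n-1-k) mod M
  val('i') - val('a') = 9 - 1 = 8
  B^(n-1-k) = 7^4 mod 97 = 73
  Delta = 8 * 73 mod 97 = 2

Answer: 2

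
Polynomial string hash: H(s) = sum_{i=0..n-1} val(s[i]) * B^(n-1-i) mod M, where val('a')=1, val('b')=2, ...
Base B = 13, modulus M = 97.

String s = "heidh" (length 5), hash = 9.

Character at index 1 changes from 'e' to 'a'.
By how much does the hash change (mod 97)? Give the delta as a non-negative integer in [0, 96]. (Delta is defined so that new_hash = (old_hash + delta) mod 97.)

Answer: 39

Derivation:
Delta formula: (val(new) - val(old)) * B^(n-1-k) mod M
  val('a') - val('e') = 1 - 5 = -4
  B^(n-1-k) = 13^3 mod 97 = 63
  Delta = -4 * 63 mod 97 = 39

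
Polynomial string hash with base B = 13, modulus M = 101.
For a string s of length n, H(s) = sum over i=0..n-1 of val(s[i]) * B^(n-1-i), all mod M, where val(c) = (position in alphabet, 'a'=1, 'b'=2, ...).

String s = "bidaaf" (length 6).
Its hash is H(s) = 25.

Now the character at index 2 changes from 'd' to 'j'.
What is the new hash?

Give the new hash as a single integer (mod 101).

val('d') = 4, val('j') = 10
Position k = 2, exponent = n-1-k = 3
B^3 mod M = 13^3 mod 101 = 76
Delta = (10 - 4) * 76 mod 101 = 52
New hash = (25 + 52) mod 101 = 77

Answer: 77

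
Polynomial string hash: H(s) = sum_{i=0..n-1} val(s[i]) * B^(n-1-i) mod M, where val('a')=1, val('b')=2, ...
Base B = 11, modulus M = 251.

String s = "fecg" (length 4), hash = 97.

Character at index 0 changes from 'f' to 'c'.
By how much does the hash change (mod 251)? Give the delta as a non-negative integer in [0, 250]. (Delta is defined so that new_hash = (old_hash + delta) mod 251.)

Delta formula: (val(new) - val(old)) * B^(n-1-k) mod M
  val('c') - val('f') = 3 - 6 = -3
  B^(n-1-k) = 11^3 mod 251 = 76
  Delta = -3 * 76 mod 251 = 23

Answer: 23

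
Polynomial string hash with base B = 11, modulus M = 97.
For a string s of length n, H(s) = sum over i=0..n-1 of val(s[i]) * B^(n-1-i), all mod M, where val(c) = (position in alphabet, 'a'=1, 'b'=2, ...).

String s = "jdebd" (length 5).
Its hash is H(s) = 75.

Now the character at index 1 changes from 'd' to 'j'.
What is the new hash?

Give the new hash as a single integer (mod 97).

val('d') = 4, val('j') = 10
Position k = 1, exponent = n-1-k = 3
B^3 mod M = 11^3 mod 97 = 70
Delta = (10 - 4) * 70 mod 97 = 32
New hash = (75 + 32) mod 97 = 10

Answer: 10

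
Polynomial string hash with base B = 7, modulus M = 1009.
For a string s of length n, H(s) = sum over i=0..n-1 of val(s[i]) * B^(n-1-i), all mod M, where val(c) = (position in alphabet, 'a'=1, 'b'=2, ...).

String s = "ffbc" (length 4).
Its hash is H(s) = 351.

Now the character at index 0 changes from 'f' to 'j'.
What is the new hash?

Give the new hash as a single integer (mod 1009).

Answer: 714

Derivation:
val('f') = 6, val('j') = 10
Position k = 0, exponent = n-1-k = 3
B^3 mod M = 7^3 mod 1009 = 343
Delta = (10 - 6) * 343 mod 1009 = 363
New hash = (351 + 363) mod 1009 = 714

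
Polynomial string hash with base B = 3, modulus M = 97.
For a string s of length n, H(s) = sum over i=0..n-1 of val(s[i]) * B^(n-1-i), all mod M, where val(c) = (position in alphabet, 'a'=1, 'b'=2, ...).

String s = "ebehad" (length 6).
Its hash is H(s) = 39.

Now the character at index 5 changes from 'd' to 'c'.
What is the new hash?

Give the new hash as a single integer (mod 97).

Answer: 38

Derivation:
val('d') = 4, val('c') = 3
Position k = 5, exponent = n-1-k = 0
B^0 mod M = 3^0 mod 97 = 1
Delta = (3 - 4) * 1 mod 97 = 96
New hash = (39 + 96) mod 97 = 38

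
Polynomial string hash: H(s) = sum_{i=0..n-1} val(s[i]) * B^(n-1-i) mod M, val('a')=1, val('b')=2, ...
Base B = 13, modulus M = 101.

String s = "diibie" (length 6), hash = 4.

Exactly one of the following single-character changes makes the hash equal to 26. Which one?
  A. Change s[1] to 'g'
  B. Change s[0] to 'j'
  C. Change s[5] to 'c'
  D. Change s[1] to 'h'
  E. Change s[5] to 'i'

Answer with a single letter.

Answer: D

Derivation:
Option A: s[1]='i'->'g', delta=(7-9)*13^4 mod 101 = 44, hash=4+44 mod 101 = 48
Option B: s[0]='d'->'j', delta=(10-4)*13^5 mod 101 = 1, hash=4+1 mod 101 = 5
Option C: s[5]='e'->'c', delta=(3-5)*13^0 mod 101 = 99, hash=4+99 mod 101 = 2
Option D: s[1]='i'->'h', delta=(8-9)*13^4 mod 101 = 22, hash=4+22 mod 101 = 26 <-- target
Option E: s[5]='e'->'i', delta=(9-5)*13^0 mod 101 = 4, hash=4+4 mod 101 = 8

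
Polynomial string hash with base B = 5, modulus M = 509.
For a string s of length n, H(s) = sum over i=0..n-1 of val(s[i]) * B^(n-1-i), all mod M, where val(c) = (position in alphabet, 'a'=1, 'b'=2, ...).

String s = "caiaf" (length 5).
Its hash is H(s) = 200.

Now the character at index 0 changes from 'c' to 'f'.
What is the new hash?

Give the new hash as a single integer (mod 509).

Answer: 39

Derivation:
val('c') = 3, val('f') = 6
Position k = 0, exponent = n-1-k = 4
B^4 mod M = 5^4 mod 509 = 116
Delta = (6 - 3) * 116 mod 509 = 348
New hash = (200 + 348) mod 509 = 39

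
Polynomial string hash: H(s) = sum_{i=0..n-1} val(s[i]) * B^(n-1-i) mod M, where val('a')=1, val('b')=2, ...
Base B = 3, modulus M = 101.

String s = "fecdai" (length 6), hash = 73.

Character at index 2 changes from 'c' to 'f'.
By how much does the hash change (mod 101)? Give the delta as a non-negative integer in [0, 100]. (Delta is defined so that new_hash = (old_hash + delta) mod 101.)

Answer: 81

Derivation:
Delta formula: (val(new) - val(old)) * B^(n-1-k) mod M
  val('f') - val('c') = 6 - 3 = 3
  B^(n-1-k) = 3^3 mod 101 = 27
  Delta = 3 * 27 mod 101 = 81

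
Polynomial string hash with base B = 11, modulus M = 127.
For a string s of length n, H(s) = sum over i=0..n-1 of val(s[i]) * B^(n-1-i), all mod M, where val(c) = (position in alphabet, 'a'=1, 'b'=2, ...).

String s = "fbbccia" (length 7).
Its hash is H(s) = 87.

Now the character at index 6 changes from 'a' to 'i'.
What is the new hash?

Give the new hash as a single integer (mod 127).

Answer: 95

Derivation:
val('a') = 1, val('i') = 9
Position k = 6, exponent = n-1-k = 0
B^0 mod M = 11^0 mod 127 = 1
Delta = (9 - 1) * 1 mod 127 = 8
New hash = (87 + 8) mod 127 = 95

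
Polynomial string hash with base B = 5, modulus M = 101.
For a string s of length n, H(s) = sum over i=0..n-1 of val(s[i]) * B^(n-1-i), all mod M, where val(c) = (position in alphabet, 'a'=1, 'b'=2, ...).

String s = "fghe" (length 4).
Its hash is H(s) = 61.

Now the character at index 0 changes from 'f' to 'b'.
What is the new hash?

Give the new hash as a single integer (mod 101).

Answer: 66

Derivation:
val('f') = 6, val('b') = 2
Position k = 0, exponent = n-1-k = 3
B^3 mod M = 5^3 mod 101 = 24
Delta = (2 - 6) * 24 mod 101 = 5
New hash = (61 + 5) mod 101 = 66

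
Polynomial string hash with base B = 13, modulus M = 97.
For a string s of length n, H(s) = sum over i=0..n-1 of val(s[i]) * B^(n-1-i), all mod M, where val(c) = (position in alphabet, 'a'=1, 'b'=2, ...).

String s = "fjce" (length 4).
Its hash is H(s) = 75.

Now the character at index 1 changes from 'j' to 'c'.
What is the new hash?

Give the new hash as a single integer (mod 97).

val('j') = 10, val('c') = 3
Position k = 1, exponent = n-1-k = 2
B^2 mod M = 13^2 mod 97 = 72
Delta = (3 - 10) * 72 mod 97 = 78
New hash = (75 + 78) mod 97 = 56

Answer: 56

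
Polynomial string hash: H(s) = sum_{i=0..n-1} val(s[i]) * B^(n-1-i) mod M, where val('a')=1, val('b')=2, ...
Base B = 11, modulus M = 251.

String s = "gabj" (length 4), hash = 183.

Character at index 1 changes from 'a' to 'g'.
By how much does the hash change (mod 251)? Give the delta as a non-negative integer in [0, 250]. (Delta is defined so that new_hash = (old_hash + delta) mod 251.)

Delta formula: (val(new) - val(old)) * B^(n-1-k) mod M
  val('g') - val('a') = 7 - 1 = 6
  B^(n-1-k) = 11^2 mod 251 = 121
  Delta = 6 * 121 mod 251 = 224

Answer: 224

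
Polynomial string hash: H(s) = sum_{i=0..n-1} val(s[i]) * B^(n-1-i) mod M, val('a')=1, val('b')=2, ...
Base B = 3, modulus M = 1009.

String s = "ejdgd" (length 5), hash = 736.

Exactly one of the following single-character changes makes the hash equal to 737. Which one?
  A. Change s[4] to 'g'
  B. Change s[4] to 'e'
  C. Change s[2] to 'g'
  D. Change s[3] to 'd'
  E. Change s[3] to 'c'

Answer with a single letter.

Answer: B

Derivation:
Option A: s[4]='d'->'g', delta=(7-4)*3^0 mod 1009 = 3, hash=736+3 mod 1009 = 739
Option B: s[4]='d'->'e', delta=(5-4)*3^0 mod 1009 = 1, hash=736+1 mod 1009 = 737 <-- target
Option C: s[2]='d'->'g', delta=(7-4)*3^2 mod 1009 = 27, hash=736+27 mod 1009 = 763
Option D: s[3]='g'->'d', delta=(4-7)*3^1 mod 1009 = 1000, hash=736+1000 mod 1009 = 727
Option E: s[3]='g'->'c', delta=(3-7)*3^1 mod 1009 = 997, hash=736+997 mod 1009 = 724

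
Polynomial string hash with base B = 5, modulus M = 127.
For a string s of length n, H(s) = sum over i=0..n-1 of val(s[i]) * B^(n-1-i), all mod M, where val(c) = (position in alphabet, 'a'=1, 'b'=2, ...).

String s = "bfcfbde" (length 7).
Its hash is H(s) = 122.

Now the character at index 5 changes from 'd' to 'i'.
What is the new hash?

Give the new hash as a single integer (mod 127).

val('d') = 4, val('i') = 9
Position k = 5, exponent = n-1-k = 1
B^1 mod M = 5^1 mod 127 = 5
Delta = (9 - 4) * 5 mod 127 = 25
New hash = (122 + 25) mod 127 = 20

Answer: 20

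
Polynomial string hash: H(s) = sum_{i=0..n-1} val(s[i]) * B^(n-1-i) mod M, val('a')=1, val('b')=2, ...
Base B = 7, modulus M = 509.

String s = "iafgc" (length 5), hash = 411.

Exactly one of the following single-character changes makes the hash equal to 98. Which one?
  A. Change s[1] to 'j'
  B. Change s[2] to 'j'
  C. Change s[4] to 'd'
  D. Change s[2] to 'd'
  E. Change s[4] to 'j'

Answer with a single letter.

Option A: s[1]='a'->'j', delta=(10-1)*7^3 mod 509 = 33, hash=411+33 mod 509 = 444
Option B: s[2]='f'->'j', delta=(10-6)*7^2 mod 509 = 196, hash=411+196 mod 509 = 98 <-- target
Option C: s[4]='c'->'d', delta=(4-3)*7^0 mod 509 = 1, hash=411+1 mod 509 = 412
Option D: s[2]='f'->'d', delta=(4-6)*7^2 mod 509 = 411, hash=411+411 mod 509 = 313
Option E: s[4]='c'->'j', delta=(10-3)*7^0 mod 509 = 7, hash=411+7 mod 509 = 418

Answer: B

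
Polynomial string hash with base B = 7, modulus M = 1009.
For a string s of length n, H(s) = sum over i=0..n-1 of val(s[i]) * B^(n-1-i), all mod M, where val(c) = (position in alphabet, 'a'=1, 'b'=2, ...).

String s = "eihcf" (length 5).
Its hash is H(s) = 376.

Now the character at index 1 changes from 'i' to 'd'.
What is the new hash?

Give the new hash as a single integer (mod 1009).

val('i') = 9, val('d') = 4
Position k = 1, exponent = n-1-k = 3
B^3 mod M = 7^3 mod 1009 = 343
Delta = (4 - 9) * 343 mod 1009 = 303
New hash = (376 + 303) mod 1009 = 679

Answer: 679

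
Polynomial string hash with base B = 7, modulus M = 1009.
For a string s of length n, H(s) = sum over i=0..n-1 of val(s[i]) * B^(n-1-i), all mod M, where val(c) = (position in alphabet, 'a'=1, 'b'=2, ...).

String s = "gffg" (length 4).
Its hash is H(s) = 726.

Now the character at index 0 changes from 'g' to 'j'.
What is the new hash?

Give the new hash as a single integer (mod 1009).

Answer: 746

Derivation:
val('g') = 7, val('j') = 10
Position k = 0, exponent = n-1-k = 3
B^3 mod M = 7^3 mod 1009 = 343
Delta = (10 - 7) * 343 mod 1009 = 20
New hash = (726 + 20) mod 1009 = 746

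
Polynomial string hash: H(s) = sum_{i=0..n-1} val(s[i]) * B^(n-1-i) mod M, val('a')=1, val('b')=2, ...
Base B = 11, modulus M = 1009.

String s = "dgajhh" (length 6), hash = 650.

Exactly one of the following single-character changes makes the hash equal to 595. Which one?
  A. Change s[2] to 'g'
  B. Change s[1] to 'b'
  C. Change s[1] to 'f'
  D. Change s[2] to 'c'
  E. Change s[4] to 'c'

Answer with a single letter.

Option A: s[2]='a'->'g', delta=(7-1)*11^3 mod 1009 = 923, hash=650+923 mod 1009 = 564
Option B: s[1]='g'->'b', delta=(2-7)*11^4 mod 1009 = 452, hash=650+452 mod 1009 = 93
Option C: s[1]='g'->'f', delta=(6-7)*11^4 mod 1009 = 494, hash=650+494 mod 1009 = 135
Option D: s[2]='a'->'c', delta=(3-1)*11^3 mod 1009 = 644, hash=650+644 mod 1009 = 285
Option E: s[4]='h'->'c', delta=(3-8)*11^1 mod 1009 = 954, hash=650+954 mod 1009 = 595 <-- target

Answer: E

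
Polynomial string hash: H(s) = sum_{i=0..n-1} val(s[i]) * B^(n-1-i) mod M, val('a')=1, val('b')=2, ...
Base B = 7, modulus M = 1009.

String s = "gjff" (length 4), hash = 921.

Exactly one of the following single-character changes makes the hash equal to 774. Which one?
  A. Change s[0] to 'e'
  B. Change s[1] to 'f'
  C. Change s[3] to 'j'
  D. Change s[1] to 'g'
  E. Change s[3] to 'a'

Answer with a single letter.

Answer: D

Derivation:
Option A: s[0]='g'->'e', delta=(5-7)*7^3 mod 1009 = 323, hash=921+323 mod 1009 = 235
Option B: s[1]='j'->'f', delta=(6-10)*7^2 mod 1009 = 813, hash=921+813 mod 1009 = 725
Option C: s[3]='f'->'j', delta=(10-6)*7^0 mod 1009 = 4, hash=921+4 mod 1009 = 925
Option D: s[1]='j'->'g', delta=(7-10)*7^2 mod 1009 = 862, hash=921+862 mod 1009 = 774 <-- target
Option E: s[3]='f'->'a', delta=(1-6)*7^0 mod 1009 = 1004, hash=921+1004 mod 1009 = 916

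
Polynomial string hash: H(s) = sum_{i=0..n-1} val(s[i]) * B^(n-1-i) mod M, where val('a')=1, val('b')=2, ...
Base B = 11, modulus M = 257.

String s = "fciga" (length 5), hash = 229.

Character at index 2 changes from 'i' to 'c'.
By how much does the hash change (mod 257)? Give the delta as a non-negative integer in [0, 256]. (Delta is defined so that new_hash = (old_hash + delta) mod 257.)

Delta formula: (val(new) - val(old)) * B^(n-1-k) mod M
  val('c') - val('i') = 3 - 9 = -6
  B^(n-1-k) = 11^2 mod 257 = 121
  Delta = -6 * 121 mod 257 = 45

Answer: 45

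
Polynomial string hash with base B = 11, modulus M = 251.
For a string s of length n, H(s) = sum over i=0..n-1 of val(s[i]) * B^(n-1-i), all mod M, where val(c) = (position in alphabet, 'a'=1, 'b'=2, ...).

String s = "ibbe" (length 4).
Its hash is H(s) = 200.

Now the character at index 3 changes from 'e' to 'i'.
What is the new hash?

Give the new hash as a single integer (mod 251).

val('e') = 5, val('i') = 9
Position k = 3, exponent = n-1-k = 0
B^0 mod M = 11^0 mod 251 = 1
Delta = (9 - 5) * 1 mod 251 = 4
New hash = (200 + 4) mod 251 = 204

Answer: 204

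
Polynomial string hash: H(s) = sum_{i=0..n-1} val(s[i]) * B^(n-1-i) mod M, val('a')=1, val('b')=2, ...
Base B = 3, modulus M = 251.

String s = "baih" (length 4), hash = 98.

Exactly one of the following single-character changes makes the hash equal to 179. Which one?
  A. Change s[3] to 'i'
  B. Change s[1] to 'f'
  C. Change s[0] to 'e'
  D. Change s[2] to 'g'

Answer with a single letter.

Option A: s[3]='h'->'i', delta=(9-8)*3^0 mod 251 = 1, hash=98+1 mod 251 = 99
Option B: s[1]='a'->'f', delta=(6-1)*3^2 mod 251 = 45, hash=98+45 mod 251 = 143
Option C: s[0]='b'->'e', delta=(5-2)*3^3 mod 251 = 81, hash=98+81 mod 251 = 179 <-- target
Option D: s[2]='i'->'g', delta=(7-9)*3^1 mod 251 = 245, hash=98+245 mod 251 = 92

Answer: C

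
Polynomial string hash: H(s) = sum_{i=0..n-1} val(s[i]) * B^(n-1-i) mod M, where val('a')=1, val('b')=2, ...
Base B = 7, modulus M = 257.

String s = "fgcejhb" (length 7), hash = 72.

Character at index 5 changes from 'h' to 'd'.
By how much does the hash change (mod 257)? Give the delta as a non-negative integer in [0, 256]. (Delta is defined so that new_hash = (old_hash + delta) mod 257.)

Answer: 229

Derivation:
Delta formula: (val(new) - val(old)) * B^(n-1-k) mod M
  val('d') - val('h') = 4 - 8 = -4
  B^(n-1-k) = 7^1 mod 257 = 7
  Delta = -4 * 7 mod 257 = 229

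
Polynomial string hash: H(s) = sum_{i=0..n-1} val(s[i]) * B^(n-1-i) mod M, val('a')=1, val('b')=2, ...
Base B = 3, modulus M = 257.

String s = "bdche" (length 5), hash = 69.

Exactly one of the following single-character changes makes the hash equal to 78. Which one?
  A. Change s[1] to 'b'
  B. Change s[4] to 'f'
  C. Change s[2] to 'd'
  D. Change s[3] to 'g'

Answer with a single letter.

Option A: s[1]='d'->'b', delta=(2-4)*3^3 mod 257 = 203, hash=69+203 mod 257 = 15
Option B: s[4]='e'->'f', delta=(6-5)*3^0 mod 257 = 1, hash=69+1 mod 257 = 70
Option C: s[2]='c'->'d', delta=(4-3)*3^2 mod 257 = 9, hash=69+9 mod 257 = 78 <-- target
Option D: s[3]='h'->'g', delta=(7-8)*3^1 mod 257 = 254, hash=69+254 mod 257 = 66

Answer: C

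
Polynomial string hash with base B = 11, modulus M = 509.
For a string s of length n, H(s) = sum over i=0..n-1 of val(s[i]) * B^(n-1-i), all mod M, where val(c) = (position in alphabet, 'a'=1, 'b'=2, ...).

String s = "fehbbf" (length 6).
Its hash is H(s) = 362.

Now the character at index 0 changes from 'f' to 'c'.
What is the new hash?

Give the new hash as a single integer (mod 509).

val('f') = 6, val('c') = 3
Position k = 0, exponent = n-1-k = 5
B^5 mod M = 11^5 mod 509 = 207
Delta = (3 - 6) * 207 mod 509 = 397
New hash = (362 + 397) mod 509 = 250

Answer: 250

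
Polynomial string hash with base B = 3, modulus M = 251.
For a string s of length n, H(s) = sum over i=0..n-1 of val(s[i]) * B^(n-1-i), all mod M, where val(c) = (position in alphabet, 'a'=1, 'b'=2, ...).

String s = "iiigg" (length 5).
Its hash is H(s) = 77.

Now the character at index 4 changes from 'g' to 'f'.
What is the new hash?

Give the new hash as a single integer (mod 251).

Answer: 76

Derivation:
val('g') = 7, val('f') = 6
Position k = 4, exponent = n-1-k = 0
B^0 mod M = 3^0 mod 251 = 1
Delta = (6 - 7) * 1 mod 251 = 250
New hash = (77 + 250) mod 251 = 76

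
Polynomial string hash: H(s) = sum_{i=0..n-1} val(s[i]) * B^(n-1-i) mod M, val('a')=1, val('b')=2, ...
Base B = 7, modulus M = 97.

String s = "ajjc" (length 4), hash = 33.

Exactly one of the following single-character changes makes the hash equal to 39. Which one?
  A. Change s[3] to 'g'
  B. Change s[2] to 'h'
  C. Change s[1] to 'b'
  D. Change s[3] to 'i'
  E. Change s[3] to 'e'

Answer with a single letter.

Answer: D

Derivation:
Option A: s[3]='c'->'g', delta=(7-3)*7^0 mod 97 = 4, hash=33+4 mod 97 = 37
Option B: s[2]='j'->'h', delta=(8-10)*7^1 mod 97 = 83, hash=33+83 mod 97 = 19
Option C: s[1]='j'->'b', delta=(2-10)*7^2 mod 97 = 93, hash=33+93 mod 97 = 29
Option D: s[3]='c'->'i', delta=(9-3)*7^0 mod 97 = 6, hash=33+6 mod 97 = 39 <-- target
Option E: s[3]='c'->'e', delta=(5-3)*7^0 mod 97 = 2, hash=33+2 mod 97 = 35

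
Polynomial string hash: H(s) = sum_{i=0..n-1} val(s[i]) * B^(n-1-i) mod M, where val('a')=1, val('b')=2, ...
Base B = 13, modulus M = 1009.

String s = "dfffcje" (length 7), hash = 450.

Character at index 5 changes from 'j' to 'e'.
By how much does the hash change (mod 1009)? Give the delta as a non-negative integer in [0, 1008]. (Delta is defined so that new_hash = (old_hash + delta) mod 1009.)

Answer: 944

Derivation:
Delta formula: (val(new) - val(old)) * B^(n-1-k) mod M
  val('e') - val('j') = 5 - 10 = -5
  B^(n-1-k) = 13^1 mod 1009 = 13
  Delta = -5 * 13 mod 1009 = 944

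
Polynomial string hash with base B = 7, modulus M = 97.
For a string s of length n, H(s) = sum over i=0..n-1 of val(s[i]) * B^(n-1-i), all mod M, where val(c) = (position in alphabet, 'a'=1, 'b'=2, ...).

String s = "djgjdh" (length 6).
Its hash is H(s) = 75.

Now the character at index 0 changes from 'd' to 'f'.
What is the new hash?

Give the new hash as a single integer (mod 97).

Answer: 30

Derivation:
val('d') = 4, val('f') = 6
Position k = 0, exponent = n-1-k = 5
B^5 mod M = 7^5 mod 97 = 26
Delta = (6 - 4) * 26 mod 97 = 52
New hash = (75 + 52) mod 97 = 30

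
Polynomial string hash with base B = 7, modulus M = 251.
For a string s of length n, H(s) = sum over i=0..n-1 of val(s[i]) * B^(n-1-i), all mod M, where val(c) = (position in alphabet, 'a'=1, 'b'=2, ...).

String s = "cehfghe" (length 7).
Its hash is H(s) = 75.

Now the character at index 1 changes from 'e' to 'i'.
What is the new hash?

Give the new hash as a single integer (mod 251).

Answer: 35

Derivation:
val('e') = 5, val('i') = 9
Position k = 1, exponent = n-1-k = 5
B^5 mod M = 7^5 mod 251 = 241
Delta = (9 - 5) * 241 mod 251 = 211
New hash = (75 + 211) mod 251 = 35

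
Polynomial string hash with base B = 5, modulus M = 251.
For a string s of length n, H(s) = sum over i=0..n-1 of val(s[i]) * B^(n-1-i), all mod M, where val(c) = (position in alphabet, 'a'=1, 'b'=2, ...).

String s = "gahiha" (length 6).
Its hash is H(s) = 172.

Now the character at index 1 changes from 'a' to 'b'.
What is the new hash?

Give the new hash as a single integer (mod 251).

Answer: 44

Derivation:
val('a') = 1, val('b') = 2
Position k = 1, exponent = n-1-k = 4
B^4 mod M = 5^4 mod 251 = 123
Delta = (2 - 1) * 123 mod 251 = 123
New hash = (172 + 123) mod 251 = 44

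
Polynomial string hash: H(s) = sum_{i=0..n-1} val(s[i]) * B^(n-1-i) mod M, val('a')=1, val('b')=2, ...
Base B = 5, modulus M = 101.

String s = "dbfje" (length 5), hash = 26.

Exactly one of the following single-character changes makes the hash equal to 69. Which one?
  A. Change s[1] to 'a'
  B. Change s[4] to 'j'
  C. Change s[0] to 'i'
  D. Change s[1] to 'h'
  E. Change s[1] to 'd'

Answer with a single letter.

Option A: s[1]='b'->'a', delta=(1-2)*5^3 mod 101 = 77, hash=26+77 mod 101 = 2
Option B: s[4]='e'->'j', delta=(10-5)*5^0 mod 101 = 5, hash=26+5 mod 101 = 31
Option C: s[0]='d'->'i', delta=(9-4)*5^4 mod 101 = 95, hash=26+95 mod 101 = 20
Option D: s[1]='b'->'h', delta=(8-2)*5^3 mod 101 = 43, hash=26+43 mod 101 = 69 <-- target
Option E: s[1]='b'->'d', delta=(4-2)*5^3 mod 101 = 48, hash=26+48 mod 101 = 74

Answer: D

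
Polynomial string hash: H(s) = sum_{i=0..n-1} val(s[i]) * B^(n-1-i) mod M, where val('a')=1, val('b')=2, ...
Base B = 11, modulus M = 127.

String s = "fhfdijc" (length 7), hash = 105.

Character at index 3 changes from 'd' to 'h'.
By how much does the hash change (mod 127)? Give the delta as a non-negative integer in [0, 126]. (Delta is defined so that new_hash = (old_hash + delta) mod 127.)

Delta formula: (val(new) - val(old)) * B^(n-1-k) mod M
  val('h') - val('d') = 8 - 4 = 4
  B^(n-1-k) = 11^3 mod 127 = 61
  Delta = 4 * 61 mod 127 = 117

Answer: 117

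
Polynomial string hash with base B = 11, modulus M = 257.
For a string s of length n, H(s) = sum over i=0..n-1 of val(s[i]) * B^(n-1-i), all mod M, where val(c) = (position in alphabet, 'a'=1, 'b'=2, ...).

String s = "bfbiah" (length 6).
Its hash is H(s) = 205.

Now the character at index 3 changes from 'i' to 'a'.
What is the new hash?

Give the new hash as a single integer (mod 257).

val('i') = 9, val('a') = 1
Position k = 3, exponent = n-1-k = 2
B^2 mod M = 11^2 mod 257 = 121
Delta = (1 - 9) * 121 mod 257 = 60
New hash = (205 + 60) mod 257 = 8

Answer: 8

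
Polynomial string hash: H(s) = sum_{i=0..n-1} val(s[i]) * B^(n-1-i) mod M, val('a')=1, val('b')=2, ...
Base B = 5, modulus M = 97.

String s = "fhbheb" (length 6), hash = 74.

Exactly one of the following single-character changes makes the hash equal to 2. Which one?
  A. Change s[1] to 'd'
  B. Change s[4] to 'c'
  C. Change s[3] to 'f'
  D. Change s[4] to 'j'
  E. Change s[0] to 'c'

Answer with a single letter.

Option A: s[1]='h'->'d', delta=(4-8)*5^4 mod 97 = 22, hash=74+22 mod 97 = 96
Option B: s[4]='e'->'c', delta=(3-5)*5^1 mod 97 = 87, hash=74+87 mod 97 = 64
Option C: s[3]='h'->'f', delta=(6-8)*5^2 mod 97 = 47, hash=74+47 mod 97 = 24
Option D: s[4]='e'->'j', delta=(10-5)*5^1 mod 97 = 25, hash=74+25 mod 97 = 2 <-- target
Option E: s[0]='f'->'c', delta=(3-6)*5^5 mod 97 = 34, hash=74+34 mod 97 = 11

Answer: D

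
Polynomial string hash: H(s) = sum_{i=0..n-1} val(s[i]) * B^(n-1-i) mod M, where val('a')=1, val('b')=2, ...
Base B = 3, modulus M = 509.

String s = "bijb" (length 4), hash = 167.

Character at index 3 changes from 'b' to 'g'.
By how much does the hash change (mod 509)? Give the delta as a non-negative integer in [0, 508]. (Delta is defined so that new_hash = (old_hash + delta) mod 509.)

Answer: 5

Derivation:
Delta formula: (val(new) - val(old)) * B^(n-1-k) mod M
  val('g') - val('b') = 7 - 2 = 5
  B^(n-1-k) = 3^0 mod 509 = 1
  Delta = 5 * 1 mod 509 = 5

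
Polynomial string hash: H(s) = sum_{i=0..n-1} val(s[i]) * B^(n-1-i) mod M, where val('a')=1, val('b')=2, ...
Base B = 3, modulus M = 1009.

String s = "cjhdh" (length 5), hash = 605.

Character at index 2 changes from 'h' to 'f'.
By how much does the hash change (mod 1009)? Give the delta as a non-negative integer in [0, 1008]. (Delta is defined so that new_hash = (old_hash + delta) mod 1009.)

Answer: 991

Derivation:
Delta formula: (val(new) - val(old)) * B^(n-1-k) mod M
  val('f') - val('h') = 6 - 8 = -2
  B^(n-1-k) = 3^2 mod 1009 = 9
  Delta = -2 * 9 mod 1009 = 991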